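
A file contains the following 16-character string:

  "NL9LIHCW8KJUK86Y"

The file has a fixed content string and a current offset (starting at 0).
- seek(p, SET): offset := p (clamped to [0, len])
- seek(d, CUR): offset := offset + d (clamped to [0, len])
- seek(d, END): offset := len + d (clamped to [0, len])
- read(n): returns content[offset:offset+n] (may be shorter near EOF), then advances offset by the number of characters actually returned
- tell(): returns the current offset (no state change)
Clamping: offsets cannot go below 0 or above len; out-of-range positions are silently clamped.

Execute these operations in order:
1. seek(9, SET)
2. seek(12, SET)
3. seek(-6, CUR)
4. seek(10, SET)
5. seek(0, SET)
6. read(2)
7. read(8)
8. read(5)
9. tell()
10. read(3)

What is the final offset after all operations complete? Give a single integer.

Answer: 16

Derivation:
After 1 (seek(9, SET)): offset=9
After 2 (seek(12, SET)): offset=12
After 3 (seek(-6, CUR)): offset=6
After 4 (seek(10, SET)): offset=10
After 5 (seek(0, SET)): offset=0
After 6 (read(2)): returned 'NL', offset=2
After 7 (read(8)): returned '9LIHCW8K', offset=10
After 8 (read(5)): returned 'JUK86', offset=15
After 9 (tell()): offset=15
After 10 (read(3)): returned 'Y', offset=16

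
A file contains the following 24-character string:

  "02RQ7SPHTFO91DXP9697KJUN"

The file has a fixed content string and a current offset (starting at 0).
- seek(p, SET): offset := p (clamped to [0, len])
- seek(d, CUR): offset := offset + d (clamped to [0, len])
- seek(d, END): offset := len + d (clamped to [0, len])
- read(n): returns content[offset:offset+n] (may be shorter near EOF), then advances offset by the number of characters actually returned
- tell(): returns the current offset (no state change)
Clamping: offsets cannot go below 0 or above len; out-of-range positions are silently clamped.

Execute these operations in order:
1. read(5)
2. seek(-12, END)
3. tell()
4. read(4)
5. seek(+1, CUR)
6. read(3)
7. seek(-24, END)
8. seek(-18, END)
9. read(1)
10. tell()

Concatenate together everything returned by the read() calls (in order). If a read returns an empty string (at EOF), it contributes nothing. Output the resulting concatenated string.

After 1 (read(5)): returned '02RQ7', offset=5
After 2 (seek(-12, END)): offset=12
After 3 (tell()): offset=12
After 4 (read(4)): returned '1DXP', offset=16
After 5 (seek(+1, CUR)): offset=17
After 6 (read(3)): returned '697', offset=20
After 7 (seek(-24, END)): offset=0
After 8 (seek(-18, END)): offset=6
After 9 (read(1)): returned 'P', offset=7
After 10 (tell()): offset=7

Answer: 02RQ71DXP697P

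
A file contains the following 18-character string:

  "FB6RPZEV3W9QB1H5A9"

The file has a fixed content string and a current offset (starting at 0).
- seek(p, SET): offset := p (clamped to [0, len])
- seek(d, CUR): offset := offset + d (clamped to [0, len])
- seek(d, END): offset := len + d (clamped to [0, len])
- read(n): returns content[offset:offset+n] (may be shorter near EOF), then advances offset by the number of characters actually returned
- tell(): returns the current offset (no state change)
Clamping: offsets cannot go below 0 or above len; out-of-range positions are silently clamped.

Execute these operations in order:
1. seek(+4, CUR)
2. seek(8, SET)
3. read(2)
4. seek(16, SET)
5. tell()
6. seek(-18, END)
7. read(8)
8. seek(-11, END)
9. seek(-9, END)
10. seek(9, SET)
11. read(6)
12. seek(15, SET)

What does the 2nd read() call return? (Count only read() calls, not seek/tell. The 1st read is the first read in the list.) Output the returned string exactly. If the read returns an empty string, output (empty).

Answer: FB6RPZEV

Derivation:
After 1 (seek(+4, CUR)): offset=4
After 2 (seek(8, SET)): offset=8
After 3 (read(2)): returned '3W', offset=10
After 4 (seek(16, SET)): offset=16
After 5 (tell()): offset=16
After 6 (seek(-18, END)): offset=0
After 7 (read(8)): returned 'FB6RPZEV', offset=8
After 8 (seek(-11, END)): offset=7
After 9 (seek(-9, END)): offset=9
After 10 (seek(9, SET)): offset=9
After 11 (read(6)): returned 'W9QB1H', offset=15
After 12 (seek(15, SET)): offset=15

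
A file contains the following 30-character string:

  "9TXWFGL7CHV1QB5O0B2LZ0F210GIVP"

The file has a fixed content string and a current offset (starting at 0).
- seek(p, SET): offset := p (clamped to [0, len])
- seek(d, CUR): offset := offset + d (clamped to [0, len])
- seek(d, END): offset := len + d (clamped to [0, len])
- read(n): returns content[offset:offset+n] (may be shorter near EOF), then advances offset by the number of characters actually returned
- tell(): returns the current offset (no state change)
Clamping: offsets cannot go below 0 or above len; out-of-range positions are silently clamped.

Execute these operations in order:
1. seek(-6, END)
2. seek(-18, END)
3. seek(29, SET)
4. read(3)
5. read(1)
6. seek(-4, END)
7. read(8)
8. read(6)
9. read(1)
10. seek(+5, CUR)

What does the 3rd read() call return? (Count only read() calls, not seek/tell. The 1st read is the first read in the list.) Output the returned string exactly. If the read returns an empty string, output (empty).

Answer: GIVP

Derivation:
After 1 (seek(-6, END)): offset=24
After 2 (seek(-18, END)): offset=12
After 3 (seek(29, SET)): offset=29
After 4 (read(3)): returned 'P', offset=30
After 5 (read(1)): returned '', offset=30
After 6 (seek(-4, END)): offset=26
After 7 (read(8)): returned 'GIVP', offset=30
After 8 (read(6)): returned '', offset=30
After 9 (read(1)): returned '', offset=30
After 10 (seek(+5, CUR)): offset=30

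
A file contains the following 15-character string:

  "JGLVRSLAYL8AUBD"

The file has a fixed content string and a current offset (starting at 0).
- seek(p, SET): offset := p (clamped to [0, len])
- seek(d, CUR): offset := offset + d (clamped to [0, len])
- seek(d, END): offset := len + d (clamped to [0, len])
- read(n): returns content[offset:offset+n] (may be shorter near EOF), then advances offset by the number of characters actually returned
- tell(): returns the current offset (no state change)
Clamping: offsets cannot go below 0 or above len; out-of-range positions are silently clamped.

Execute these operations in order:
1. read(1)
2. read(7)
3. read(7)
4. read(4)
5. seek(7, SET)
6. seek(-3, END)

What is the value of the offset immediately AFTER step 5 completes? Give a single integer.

Answer: 7

Derivation:
After 1 (read(1)): returned 'J', offset=1
After 2 (read(7)): returned 'GLVRSLA', offset=8
After 3 (read(7)): returned 'YL8AUBD', offset=15
After 4 (read(4)): returned '', offset=15
After 5 (seek(7, SET)): offset=7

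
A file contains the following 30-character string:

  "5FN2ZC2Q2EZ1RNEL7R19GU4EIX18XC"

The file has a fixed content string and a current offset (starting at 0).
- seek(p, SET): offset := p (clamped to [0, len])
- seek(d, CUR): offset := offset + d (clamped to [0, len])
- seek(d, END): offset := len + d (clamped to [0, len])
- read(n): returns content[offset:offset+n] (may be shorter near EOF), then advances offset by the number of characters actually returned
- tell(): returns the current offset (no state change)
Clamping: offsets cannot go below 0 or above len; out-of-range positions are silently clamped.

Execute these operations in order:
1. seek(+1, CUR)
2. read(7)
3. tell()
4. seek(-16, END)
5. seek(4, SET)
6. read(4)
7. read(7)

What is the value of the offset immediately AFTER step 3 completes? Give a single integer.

Answer: 8

Derivation:
After 1 (seek(+1, CUR)): offset=1
After 2 (read(7)): returned 'FN2ZC2Q', offset=8
After 3 (tell()): offset=8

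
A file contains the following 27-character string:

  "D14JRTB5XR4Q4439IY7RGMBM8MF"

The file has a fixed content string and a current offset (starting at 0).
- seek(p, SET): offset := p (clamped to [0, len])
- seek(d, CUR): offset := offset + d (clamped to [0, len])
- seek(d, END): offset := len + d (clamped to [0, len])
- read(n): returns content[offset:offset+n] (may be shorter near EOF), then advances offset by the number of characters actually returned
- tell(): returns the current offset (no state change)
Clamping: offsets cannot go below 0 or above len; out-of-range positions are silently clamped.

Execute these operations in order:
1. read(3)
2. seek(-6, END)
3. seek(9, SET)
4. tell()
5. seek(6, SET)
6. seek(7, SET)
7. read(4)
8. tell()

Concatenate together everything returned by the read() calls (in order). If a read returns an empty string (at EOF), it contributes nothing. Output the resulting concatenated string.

After 1 (read(3)): returned 'D14', offset=3
After 2 (seek(-6, END)): offset=21
After 3 (seek(9, SET)): offset=9
After 4 (tell()): offset=9
After 5 (seek(6, SET)): offset=6
After 6 (seek(7, SET)): offset=7
After 7 (read(4)): returned '5XR4', offset=11
After 8 (tell()): offset=11

Answer: D145XR4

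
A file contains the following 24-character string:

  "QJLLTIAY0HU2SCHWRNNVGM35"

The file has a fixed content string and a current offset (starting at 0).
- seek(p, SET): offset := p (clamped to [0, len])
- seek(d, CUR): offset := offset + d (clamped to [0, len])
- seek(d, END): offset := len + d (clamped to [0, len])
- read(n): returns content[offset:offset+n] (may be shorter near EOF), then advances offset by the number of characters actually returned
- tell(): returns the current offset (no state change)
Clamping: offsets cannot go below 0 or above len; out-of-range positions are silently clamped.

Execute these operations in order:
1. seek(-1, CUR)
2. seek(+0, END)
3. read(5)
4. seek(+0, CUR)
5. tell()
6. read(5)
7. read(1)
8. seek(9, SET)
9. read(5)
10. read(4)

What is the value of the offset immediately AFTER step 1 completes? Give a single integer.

After 1 (seek(-1, CUR)): offset=0

Answer: 0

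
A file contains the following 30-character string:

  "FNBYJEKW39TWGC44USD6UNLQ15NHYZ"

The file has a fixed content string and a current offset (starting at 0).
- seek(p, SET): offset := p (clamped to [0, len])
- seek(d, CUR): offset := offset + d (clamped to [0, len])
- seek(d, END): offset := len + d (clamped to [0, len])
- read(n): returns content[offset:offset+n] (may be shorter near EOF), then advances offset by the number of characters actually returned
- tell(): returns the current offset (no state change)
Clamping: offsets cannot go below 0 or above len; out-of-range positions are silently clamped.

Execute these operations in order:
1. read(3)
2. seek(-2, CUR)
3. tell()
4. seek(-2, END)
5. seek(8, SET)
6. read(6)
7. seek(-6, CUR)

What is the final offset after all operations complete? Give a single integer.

Answer: 8

Derivation:
After 1 (read(3)): returned 'FNB', offset=3
After 2 (seek(-2, CUR)): offset=1
After 3 (tell()): offset=1
After 4 (seek(-2, END)): offset=28
After 5 (seek(8, SET)): offset=8
After 6 (read(6)): returned '39TWGC', offset=14
After 7 (seek(-6, CUR)): offset=8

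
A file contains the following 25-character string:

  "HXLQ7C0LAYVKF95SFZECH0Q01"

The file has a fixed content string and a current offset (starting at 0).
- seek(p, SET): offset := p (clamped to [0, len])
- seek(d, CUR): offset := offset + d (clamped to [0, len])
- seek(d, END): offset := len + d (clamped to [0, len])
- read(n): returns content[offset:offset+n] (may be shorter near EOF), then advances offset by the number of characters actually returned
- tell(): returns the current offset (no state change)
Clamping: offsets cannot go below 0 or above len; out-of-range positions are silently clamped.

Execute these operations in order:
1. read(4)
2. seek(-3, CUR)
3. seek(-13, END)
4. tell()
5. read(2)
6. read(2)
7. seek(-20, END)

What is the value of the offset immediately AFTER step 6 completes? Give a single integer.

Answer: 16

Derivation:
After 1 (read(4)): returned 'HXLQ', offset=4
After 2 (seek(-3, CUR)): offset=1
After 3 (seek(-13, END)): offset=12
After 4 (tell()): offset=12
After 5 (read(2)): returned 'F9', offset=14
After 6 (read(2)): returned '5S', offset=16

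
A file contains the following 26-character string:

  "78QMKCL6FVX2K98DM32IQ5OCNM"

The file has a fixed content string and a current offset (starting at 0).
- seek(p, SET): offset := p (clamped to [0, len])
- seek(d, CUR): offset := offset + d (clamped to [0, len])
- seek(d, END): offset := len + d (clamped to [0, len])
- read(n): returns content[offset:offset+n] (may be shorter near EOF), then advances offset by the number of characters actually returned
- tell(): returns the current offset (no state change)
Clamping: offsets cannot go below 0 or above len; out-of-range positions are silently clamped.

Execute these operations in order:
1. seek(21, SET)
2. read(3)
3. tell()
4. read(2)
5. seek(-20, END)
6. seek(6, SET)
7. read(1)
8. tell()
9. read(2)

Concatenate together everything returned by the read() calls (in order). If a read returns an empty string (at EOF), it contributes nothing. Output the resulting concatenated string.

Answer: 5OCNML6F

Derivation:
After 1 (seek(21, SET)): offset=21
After 2 (read(3)): returned '5OC', offset=24
After 3 (tell()): offset=24
After 4 (read(2)): returned 'NM', offset=26
After 5 (seek(-20, END)): offset=6
After 6 (seek(6, SET)): offset=6
After 7 (read(1)): returned 'L', offset=7
After 8 (tell()): offset=7
After 9 (read(2)): returned '6F', offset=9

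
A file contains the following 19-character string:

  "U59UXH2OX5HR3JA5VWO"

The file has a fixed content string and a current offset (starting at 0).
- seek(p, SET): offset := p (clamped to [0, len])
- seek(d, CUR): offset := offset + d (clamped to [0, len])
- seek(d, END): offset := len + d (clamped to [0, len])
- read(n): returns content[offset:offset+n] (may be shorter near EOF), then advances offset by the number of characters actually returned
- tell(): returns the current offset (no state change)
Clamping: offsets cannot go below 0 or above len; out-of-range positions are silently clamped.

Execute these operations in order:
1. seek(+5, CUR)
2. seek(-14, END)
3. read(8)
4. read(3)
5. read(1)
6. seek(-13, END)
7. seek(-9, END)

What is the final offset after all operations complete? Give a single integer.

Answer: 10

Derivation:
After 1 (seek(+5, CUR)): offset=5
After 2 (seek(-14, END)): offset=5
After 3 (read(8)): returned 'H2OX5HR3', offset=13
After 4 (read(3)): returned 'JA5', offset=16
After 5 (read(1)): returned 'V', offset=17
After 6 (seek(-13, END)): offset=6
After 7 (seek(-9, END)): offset=10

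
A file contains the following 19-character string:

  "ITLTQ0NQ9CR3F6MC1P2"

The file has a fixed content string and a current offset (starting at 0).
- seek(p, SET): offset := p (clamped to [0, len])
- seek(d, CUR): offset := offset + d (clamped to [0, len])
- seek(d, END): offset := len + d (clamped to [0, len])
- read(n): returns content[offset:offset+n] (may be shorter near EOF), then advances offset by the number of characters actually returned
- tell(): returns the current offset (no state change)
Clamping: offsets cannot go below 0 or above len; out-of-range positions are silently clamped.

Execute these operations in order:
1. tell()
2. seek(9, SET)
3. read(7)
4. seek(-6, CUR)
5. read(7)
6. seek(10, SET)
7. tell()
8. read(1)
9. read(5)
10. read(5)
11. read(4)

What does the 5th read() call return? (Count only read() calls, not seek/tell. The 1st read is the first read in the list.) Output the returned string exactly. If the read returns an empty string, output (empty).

After 1 (tell()): offset=0
After 2 (seek(9, SET)): offset=9
After 3 (read(7)): returned 'CR3F6MC', offset=16
After 4 (seek(-6, CUR)): offset=10
After 5 (read(7)): returned 'R3F6MC1', offset=17
After 6 (seek(10, SET)): offset=10
After 7 (tell()): offset=10
After 8 (read(1)): returned 'R', offset=11
After 9 (read(5)): returned '3F6MC', offset=16
After 10 (read(5)): returned '1P2', offset=19
After 11 (read(4)): returned '', offset=19

Answer: 1P2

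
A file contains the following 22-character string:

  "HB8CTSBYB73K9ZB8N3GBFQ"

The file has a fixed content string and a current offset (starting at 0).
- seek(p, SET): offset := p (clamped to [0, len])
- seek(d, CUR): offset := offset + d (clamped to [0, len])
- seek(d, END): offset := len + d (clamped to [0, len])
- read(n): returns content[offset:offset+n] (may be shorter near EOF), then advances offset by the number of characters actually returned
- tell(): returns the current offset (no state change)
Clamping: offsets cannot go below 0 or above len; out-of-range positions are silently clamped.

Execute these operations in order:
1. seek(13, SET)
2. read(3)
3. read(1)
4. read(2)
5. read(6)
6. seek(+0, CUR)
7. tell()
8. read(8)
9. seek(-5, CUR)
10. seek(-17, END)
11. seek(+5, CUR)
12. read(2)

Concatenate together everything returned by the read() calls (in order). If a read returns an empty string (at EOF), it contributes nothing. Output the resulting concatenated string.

Answer: ZB8N3GBFQ3K

Derivation:
After 1 (seek(13, SET)): offset=13
After 2 (read(3)): returned 'ZB8', offset=16
After 3 (read(1)): returned 'N', offset=17
After 4 (read(2)): returned '3G', offset=19
After 5 (read(6)): returned 'BFQ', offset=22
After 6 (seek(+0, CUR)): offset=22
After 7 (tell()): offset=22
After 8 (read(8)): returned '', offset=22
After 9 (seek(-5, CUR)): offset=17
After 10 (seek(-17, END)): offset=5
After 11 (seek(+5, CUR)): offset=10
After 12 (read(2)): returned '3K', offset=12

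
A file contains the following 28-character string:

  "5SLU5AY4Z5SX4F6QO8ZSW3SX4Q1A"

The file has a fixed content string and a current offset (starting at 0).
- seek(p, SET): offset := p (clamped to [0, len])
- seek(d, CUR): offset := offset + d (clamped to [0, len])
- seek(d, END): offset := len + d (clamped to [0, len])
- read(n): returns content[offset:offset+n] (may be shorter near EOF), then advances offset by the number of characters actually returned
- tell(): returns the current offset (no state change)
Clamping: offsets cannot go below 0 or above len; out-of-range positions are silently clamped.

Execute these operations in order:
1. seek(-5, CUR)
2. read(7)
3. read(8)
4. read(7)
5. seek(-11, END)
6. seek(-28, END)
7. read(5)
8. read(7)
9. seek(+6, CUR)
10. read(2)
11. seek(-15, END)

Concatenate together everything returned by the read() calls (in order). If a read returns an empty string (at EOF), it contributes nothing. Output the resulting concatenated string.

After 1 (seek(-5, CUR)): offset=0
After 2 (read(7)): returned '5SLU5AY', offset=7
After 3 (read(8)): returned '4Z5SX4F6', offset=15
After 4 (read(7)): returned 'QO8ZSW3', offset=22
After 5 (seek(-11, END)): offset=17
After 6 (seek(-28, END)): offset=0
After 7 (read(5)): returned '5SLU5', offset=5
After 8 (read(7)): returned 'AY4Z5SX', offset=12
After 9 (seek(+6, CUR)): offset=18
After 10 (read(2)): returned 'ZS', offset=20
After 11 (seek(-15, END)): offset=13

Answer: 5SLU5AY4Z5SX4F6QO8ZSW35SLU5AY4Z5SXZS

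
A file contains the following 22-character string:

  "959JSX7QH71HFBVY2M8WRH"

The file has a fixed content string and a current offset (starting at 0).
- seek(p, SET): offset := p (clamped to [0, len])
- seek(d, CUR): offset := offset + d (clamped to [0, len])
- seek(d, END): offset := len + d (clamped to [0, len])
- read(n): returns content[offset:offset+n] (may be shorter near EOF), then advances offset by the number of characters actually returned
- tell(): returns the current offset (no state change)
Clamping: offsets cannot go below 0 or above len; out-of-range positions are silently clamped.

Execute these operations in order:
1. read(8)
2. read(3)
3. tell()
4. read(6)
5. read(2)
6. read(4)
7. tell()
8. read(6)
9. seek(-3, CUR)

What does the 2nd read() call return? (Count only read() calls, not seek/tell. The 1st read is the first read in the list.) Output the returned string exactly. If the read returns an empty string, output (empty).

Answer: H71

Derivation:
After 1 (read(8)): returned '959JSX7Q', offset=8
After 2 (read(3)): returned 'H71', offset=11
After 3 (tell()): offset=11
After 4 (read(6)): returned 'HFBVY2', offset=17
After 5 (read(2)): returned 'M8', offset=19
After 6 (read(4)): returned 'WRH', offset=22
After 7 (tell()): offset=22
After 8 (read(6)): returned '', offset=22
After 9 (seek(-3, CUR)): offset=19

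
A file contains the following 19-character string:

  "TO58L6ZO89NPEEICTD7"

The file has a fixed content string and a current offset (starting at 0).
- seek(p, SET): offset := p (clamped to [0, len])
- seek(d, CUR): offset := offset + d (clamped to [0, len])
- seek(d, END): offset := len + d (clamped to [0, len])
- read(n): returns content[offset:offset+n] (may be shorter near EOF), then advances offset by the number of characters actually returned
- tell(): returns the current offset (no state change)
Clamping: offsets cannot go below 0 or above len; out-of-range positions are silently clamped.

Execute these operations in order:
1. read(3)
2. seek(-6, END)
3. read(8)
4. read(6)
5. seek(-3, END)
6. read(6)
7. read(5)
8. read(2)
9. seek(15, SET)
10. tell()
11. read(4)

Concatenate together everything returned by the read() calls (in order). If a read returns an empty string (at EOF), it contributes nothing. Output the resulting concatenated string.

Answer: TO5EICTD7TD7CTD7

Derivation:
After 1 (read(3)): returned 'TO5', offset=3
After 2 (seek(-6, END)): offset=13
After 3 (read(8)): returned 'EICTD7', offset=19
After 4 (read(6)): returned '', offset=19
After 5 (seek(-3, END)): offset=16
After 6 (read(6)): returned 'TD7', offset=19
After 7 (read(5)): returned '', offset=19
After 8 (read(2)): returned '', offset=19
After 9 (seek(15, SET)): offset=15
After 10 (tell()): offset=15
After 11 (read(4)): returned 'CTD7', offset=19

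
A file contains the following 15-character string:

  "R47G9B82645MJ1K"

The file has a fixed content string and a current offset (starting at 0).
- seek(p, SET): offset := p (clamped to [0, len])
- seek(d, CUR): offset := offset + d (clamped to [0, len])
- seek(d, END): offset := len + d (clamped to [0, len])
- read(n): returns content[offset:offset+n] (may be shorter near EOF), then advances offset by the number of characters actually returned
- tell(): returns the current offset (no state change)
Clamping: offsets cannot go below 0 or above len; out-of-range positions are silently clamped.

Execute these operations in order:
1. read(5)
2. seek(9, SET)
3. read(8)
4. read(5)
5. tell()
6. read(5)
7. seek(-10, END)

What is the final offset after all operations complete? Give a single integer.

Answer: 5

Derivation:
After 1 (read(5)): returned 'R47G9', offset=5
After 2 (seek(9, SET)): offset=9
After 3 (read(8)): returned '45MJ1K', offset=15
After 4 (read(5)): returned '', offset=15
After 5 (tell()): offset=15
After 6 (read(5)): returned '', offset=15
After 7 (seek(-10, END)): offset=5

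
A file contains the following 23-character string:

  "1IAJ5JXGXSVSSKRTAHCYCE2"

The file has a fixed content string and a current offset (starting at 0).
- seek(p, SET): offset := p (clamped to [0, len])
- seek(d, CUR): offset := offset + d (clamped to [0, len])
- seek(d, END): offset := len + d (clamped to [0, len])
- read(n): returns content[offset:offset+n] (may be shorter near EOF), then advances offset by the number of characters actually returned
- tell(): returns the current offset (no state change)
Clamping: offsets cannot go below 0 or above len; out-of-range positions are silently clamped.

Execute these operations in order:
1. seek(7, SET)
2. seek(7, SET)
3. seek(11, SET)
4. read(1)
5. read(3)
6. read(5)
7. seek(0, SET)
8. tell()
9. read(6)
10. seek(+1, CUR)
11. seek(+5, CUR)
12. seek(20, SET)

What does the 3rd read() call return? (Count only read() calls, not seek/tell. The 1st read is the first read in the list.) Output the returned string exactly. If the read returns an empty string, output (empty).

Answer: TAHCY

Derivation:
After 1 (seek(7, SET)): offset=7
After 2 (seek(7, SET)): offset=7
After 3 (seek(11, SET)): offset=11
After 4 (read(1)): returned 'S', offset=12
After 5 (read(3)): returned 'SKR', offset=15
After 6 (read(5)): returned 'TAHCY', offset=20
After 7 (seek(0, SET)): offset=0
After 8 (tell()): offset=0
After 9 (read(6)): returned '1IAJ5J', offset=6
After 10 (seek(+1, CUR)): offset=7
After 11 (seek(+5, CUR)): offset=12
After 12 (seek(20, SET)): offset=20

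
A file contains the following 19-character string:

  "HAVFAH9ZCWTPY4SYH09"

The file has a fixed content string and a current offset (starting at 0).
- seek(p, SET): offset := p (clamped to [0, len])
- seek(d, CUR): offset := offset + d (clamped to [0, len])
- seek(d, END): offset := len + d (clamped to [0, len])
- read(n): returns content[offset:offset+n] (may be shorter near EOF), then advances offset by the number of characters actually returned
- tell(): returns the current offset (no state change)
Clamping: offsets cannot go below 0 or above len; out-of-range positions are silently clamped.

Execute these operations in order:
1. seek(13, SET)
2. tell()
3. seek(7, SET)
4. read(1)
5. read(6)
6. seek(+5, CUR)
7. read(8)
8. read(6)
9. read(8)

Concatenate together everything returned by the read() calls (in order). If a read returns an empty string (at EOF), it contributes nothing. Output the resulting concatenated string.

Answer: ZCWTPY4

Derivation:
After 1 (seek(13, SET)): offset=13
After 2 (tell()): offset=13
After 3 (seek(7, SET)): offset=7
After 4 (read(1)): returned 'Z', offset=8
After 5 (read(6)): returned 'CWTPY4', offset=14
After 6 (seek(+5, CUR)): offset=19
After 7 (read(8)): returned '', offset=19
After 8 (read(6)): returned '', offset=19
After 9 (read(8)): returned '', offset=19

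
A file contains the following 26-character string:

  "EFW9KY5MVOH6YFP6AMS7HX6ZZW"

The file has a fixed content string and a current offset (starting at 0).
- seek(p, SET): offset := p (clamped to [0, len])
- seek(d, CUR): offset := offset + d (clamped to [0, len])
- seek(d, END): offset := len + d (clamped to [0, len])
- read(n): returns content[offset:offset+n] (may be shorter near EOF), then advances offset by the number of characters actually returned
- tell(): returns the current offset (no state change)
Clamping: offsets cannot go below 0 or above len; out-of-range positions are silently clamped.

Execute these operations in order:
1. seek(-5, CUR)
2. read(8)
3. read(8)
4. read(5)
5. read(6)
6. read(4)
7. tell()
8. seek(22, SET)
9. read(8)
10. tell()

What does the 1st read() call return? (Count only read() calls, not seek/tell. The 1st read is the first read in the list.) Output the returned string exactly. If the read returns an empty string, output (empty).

Answer: EFW9KY5M

Derivation:
After 1 (seek(-5, CUR)): offset=0
After 2 (read(8)): returned 'EFW9KY5M', offset=8
After 3 (read(8)): returned 'VOH6YFP6', offset=16
After 4 (read(5)): returned 'AMS7H', offset=21
After 5 (read(6)): returned 'X6ZZW', offset=26
After 6 (read(4)): returned '', offset=26
After 7 (tell()): offset=26
After 8 (seek(22, SET)): offset=22
After 9 (read(8)): returned '6ZZW', offset=26
After 10 (tell()): offset=26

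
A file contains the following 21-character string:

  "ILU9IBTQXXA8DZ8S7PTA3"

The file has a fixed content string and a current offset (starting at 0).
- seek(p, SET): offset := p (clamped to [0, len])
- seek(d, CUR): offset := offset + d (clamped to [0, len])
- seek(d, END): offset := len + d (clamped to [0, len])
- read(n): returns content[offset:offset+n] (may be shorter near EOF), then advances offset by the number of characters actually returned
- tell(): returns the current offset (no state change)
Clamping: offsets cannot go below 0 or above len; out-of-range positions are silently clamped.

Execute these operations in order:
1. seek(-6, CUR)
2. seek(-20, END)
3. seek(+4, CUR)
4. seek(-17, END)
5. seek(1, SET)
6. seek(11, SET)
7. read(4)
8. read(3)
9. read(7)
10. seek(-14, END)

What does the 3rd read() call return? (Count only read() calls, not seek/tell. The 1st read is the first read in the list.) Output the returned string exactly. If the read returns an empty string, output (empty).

Answer: TA3

Derivation:
After 1 (seek(-6, CUR)): offset=0
After 2 (seek(-20, END)): offset=1
After 3 (seek(+4, CUR)): offset=5
After 4 (seek(-17, END)): offset=4
After 5 (seek(1, SET)): offset=1
After 6 (seek(11, SET)): offset=11
After 7 (read(4)): returned '8DZ8', offset=15
After 8 (read(3)): returned 'S7P', offset=18
After 9 (read(7)): returned 'TA3', offset=21
After 10 (seek(-14, END)): offset=7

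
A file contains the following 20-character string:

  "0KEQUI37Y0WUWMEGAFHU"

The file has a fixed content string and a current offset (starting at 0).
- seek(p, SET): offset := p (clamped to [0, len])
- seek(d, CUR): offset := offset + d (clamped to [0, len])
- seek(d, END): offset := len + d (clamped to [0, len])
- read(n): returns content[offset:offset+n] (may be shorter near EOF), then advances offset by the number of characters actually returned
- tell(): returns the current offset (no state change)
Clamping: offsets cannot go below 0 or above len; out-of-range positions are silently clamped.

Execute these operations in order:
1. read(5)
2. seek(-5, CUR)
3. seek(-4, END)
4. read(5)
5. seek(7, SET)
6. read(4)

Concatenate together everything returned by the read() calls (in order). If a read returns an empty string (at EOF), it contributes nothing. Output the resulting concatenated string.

After 1 (read(5)): returned '0KEQU', offset=5
After 2 (seek(-5, CUR)): offset=0
After 3 (seek(-4, END)): offset=16
After 4 (read(5)): returned 'AFHU', offset=20
After 5 (seek(7, SET)): offset=7
After 6 (read(4)): returned '7Y0W', offset=11

Answer: 0KEQUAFHU7Y0W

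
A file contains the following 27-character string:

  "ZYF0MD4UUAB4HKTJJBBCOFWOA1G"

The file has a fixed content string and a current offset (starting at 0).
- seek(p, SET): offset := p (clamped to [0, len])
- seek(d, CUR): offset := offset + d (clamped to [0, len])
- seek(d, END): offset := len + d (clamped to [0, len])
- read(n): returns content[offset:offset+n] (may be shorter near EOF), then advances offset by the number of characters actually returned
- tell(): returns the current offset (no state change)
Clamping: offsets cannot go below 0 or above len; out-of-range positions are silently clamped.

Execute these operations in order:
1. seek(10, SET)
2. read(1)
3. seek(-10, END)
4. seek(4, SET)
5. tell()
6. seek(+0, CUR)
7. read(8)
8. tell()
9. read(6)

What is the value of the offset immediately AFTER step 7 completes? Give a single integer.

After 1 (seek(10, SET)): offset=10
After 2 (read(1)): returned 'B', offset=11
After 3 (seek(-10, END)): offset=17
After 4 (seek(4, SET)): offset=4
After 5 (tell()): offset=4
After 6 (seek(+0, CUR)): offset=4
After 7 (read(8)): returned 'MD4UUAB4', offset=12

Answer: 12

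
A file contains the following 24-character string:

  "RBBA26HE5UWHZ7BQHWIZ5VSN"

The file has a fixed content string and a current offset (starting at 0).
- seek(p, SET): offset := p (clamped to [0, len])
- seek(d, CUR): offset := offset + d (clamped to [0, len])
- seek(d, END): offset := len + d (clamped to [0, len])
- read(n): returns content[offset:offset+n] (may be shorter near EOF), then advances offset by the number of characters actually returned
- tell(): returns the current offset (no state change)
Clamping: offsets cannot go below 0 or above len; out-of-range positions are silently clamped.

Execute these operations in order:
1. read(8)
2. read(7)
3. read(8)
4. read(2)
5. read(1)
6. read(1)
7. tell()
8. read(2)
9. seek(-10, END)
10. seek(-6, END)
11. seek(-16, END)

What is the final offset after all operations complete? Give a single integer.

After 1 (read(8)): returned 'RBBA26HE', offset=8
After 2 (read(7)): returned '5UWHZ7B', offset=15
After 3 (read(8)): returned 'QHWIZ5VS', offset=23
After 4 (read(2)): returned 'N', offset=24
After 5 (read(1)): returned '', offset=24
After 6 (read(1)): returned '', offset=24
After 7 (tell()): offset=24
After 8 (read(2)): returned '', offset=24
After 9 (seek(-10, END)): offset=14
After 10 (seek(-6, END)): offset=18
After 11 (seek(-16, END)): offset=8

Answer: 8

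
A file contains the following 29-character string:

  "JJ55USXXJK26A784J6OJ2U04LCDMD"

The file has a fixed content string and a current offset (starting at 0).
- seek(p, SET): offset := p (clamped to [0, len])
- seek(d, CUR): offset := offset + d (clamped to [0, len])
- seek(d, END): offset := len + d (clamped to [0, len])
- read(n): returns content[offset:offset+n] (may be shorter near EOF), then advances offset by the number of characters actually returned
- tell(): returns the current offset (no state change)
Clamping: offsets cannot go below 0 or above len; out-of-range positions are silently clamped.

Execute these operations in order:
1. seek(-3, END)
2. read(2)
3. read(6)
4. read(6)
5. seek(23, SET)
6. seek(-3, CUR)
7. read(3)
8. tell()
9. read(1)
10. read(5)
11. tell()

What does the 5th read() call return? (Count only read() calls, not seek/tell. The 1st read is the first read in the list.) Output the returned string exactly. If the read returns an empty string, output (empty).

After 1 (seek(-3, END)): offset=26
After 2 (read(2)): returned 'DM', offset=28
After 3 (read(6)): returned 'D', offset=29
After 4 (read(6)): returned '', offset=29
After 5 (seek(23, SET)): offset=23
After 6 (seek(-3, CUR)): offset=20
After 7 (read(3)): returned '2U0', offset=23
After 8 (tell()): offset=23
After 9 (read(1)): returned '4', offset=24
After 10 (read(5)): returned 'LCDMD', offset=29
After 11 (tell()): offset=29

Answer: 4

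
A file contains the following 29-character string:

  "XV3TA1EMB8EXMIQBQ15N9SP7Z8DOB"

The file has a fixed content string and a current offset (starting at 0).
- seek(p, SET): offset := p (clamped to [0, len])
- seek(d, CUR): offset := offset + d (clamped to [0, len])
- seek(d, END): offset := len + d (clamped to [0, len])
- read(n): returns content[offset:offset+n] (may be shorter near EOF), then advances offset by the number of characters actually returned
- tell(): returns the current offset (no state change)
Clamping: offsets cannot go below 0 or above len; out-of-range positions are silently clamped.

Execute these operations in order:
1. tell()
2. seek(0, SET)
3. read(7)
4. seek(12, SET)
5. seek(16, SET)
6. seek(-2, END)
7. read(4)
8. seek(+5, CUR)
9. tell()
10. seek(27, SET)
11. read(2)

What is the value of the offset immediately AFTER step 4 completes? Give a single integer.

After 1 (tell()): offset=0
After 2 (seek(0, SET)): offset=0
After 3 (read(7)): returned 'XV3TA1E', offset=7
After 4 (seek(12, SET)): offset=12

Answer: 12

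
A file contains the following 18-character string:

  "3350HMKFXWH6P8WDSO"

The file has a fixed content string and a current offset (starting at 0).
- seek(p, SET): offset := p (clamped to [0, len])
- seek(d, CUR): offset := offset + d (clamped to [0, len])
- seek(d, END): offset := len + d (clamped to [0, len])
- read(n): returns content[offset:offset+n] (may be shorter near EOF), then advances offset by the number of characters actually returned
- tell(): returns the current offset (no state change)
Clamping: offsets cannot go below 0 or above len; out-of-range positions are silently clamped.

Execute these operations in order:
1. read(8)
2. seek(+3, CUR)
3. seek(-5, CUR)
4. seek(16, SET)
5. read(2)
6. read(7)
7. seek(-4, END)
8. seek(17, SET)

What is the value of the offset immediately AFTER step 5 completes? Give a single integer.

Answer: 18

Derivation:
After 1 (read(8)): returned '3350HMKF', offset=8
After 2 (seek(+3, CUR)): offset=11
After 3 (seek(-5, CUR)): offset=6
After 4 (seek(16, SET)): offset=16
After 5 (read(2)): returned 'SO', offset=18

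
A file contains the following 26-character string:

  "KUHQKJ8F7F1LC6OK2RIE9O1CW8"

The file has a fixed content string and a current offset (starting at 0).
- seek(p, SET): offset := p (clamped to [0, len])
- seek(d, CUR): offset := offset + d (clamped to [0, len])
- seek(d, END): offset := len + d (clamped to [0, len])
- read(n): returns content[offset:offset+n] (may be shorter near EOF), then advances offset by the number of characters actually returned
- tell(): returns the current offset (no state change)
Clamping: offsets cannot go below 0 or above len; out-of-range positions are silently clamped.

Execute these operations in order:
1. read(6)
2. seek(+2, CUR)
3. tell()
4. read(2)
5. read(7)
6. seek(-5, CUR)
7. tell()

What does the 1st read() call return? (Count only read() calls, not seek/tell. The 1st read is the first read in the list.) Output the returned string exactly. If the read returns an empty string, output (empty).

Answer: KUHQKJ

Derivation:
After 1 (read(6)): returned 'KUHQKJ', offset=6
After 2 (seek(+2, CUR)): offset=8
After 3 (tell()): offset=8
After 4 (read(2)): returned '7F', offset=10
After 5 (read(7)): returned '1LC6OK2', offset=17
After 6 (seek(-5, CUR)): offset=12
After 7 (tell()): offset=12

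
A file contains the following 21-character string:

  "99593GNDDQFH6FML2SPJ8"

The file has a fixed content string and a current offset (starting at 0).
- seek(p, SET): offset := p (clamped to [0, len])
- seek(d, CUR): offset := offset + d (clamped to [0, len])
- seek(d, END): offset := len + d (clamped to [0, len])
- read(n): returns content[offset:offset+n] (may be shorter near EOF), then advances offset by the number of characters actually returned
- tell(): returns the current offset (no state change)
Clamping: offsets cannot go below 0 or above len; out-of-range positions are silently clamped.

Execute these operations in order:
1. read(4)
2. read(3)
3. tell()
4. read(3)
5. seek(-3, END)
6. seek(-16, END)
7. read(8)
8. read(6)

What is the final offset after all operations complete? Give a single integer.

After 1 (read(4)): returned '9959', offset=4
After 2 (read(3)): returned '3GN', offset=7
After 3 (tell()): offset=7
After 4 (read(3)): returned 'DDQ', offset=10
After 5 (seek(-3, END)): offset=18
After 6 (seek(-16, END)): offset=5
After 7 (read(8)): returned 'GNDDQFH6', offset=13
After 8 (read(6)): returned 'FML2SP', offset=19

Answer: 19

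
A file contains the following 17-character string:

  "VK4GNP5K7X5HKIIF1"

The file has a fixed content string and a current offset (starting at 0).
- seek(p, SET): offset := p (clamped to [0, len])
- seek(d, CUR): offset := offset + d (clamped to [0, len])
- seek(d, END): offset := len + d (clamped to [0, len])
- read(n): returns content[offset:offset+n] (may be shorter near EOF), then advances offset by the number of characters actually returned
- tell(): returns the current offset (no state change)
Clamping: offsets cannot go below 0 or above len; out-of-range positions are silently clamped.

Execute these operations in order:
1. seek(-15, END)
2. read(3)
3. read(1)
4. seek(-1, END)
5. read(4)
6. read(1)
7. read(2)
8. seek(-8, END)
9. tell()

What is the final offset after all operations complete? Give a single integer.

Answer: 9

Derivation:
After 1 (seek(-15, END)): offset=2
After 2 (read(3)): returned '4GN', offset=5
After 3 (read(1)): returned 'P', offset=6
After 4 (seek(-1, END)): offset=16
After 5 (read(4)): returned '1', offset=17
After 6 (read(1)): returned '', offset=17
After 7 (read(2)): returned '', offset=17
After 8 (seek(-8, END)): offset=9
After 9 (tell()): offset=9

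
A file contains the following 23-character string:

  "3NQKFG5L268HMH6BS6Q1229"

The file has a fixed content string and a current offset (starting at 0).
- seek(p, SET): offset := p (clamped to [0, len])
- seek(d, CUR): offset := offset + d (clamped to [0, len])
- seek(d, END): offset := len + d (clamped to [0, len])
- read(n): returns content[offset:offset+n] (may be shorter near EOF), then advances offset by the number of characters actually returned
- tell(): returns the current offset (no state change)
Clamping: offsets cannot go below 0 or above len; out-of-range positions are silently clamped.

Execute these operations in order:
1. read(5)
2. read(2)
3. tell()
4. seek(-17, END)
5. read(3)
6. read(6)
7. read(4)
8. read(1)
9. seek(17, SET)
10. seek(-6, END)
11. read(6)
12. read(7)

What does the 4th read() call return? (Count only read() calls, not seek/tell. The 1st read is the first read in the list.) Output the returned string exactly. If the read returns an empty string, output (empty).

After 1 (read(5)): returned '3NQKF', offset=5
After 2 (read(2)): returned 'G5', offset=7
After 3 (tell()): offset=7
After 4 (seek(-17, END)): offset=6
After 5 (read(3)): returned '5L2', offset=9
After 6 (read(6)): returned '68HMH6', offset=15
After 7 (read(4)): returned 'BS6Q', offset=19
After 8 (read(1)): returned '1', offset=20
After 9 (seek(17, SET)): offset=17
After 10 (seek(-6, END)): offset=17
After 11 (read(6)): returned '6Q1229', offset=23
After 12 (read(7)): returned '', offset=23

Answer: 68HMH6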